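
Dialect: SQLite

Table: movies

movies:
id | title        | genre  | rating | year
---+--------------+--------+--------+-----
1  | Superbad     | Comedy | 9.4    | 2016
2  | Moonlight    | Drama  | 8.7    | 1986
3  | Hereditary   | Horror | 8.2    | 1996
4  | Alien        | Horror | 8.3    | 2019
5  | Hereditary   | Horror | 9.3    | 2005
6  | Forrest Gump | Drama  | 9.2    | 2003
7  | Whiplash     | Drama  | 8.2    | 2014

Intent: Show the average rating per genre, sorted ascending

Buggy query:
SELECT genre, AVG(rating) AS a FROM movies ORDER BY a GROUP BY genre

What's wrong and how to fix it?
Bug: GROUP BY must precede ORDER BY

Fix: Reorder: SELECT … FROM … GROUP BY … ORDER BY …

Corrected query:
SELECT genre, AVG(rating) AS a FROM movies GROUP BY genre ORDER BY a

Result:
genre  | a  
-------+----
Horror | 8.6
Drama  | 8.7
Comedy | 9.4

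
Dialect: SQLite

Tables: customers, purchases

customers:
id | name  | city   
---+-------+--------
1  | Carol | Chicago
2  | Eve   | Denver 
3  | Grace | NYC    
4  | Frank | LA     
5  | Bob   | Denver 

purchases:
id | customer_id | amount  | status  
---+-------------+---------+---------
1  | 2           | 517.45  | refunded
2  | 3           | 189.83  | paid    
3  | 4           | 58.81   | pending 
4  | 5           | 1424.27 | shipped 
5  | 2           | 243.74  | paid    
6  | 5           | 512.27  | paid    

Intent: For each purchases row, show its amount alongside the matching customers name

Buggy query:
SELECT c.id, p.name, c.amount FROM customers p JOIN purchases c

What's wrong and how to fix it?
Bug: JOIN with no ON clause produces a cartesian product; every purchases row pairs with every customers row

Fix: Specify the join condition linking the foreign key to the parent id

Corrected query:
SELECT c.id, p.name, c.amount FROM customers p JOIN purchases c ON c.customer_id = p.id

Result:
id | name  | amount 
---+-------+--------
1  | Eve   | 517.45 
2  | Grace | 189.83 
3  | Frank | 58.81  
4  | Bob   | 1424.27
5  | Eve   | 243.74 
6  | Bob   | 512.27 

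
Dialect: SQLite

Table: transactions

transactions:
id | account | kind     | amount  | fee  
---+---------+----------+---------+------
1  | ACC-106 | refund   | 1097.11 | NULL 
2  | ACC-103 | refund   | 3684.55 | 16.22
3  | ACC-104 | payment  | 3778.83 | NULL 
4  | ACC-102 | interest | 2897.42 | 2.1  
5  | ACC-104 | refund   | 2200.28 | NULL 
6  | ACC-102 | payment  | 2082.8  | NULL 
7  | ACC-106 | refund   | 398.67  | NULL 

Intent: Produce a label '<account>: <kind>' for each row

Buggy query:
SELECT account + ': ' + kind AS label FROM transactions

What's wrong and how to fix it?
Bug: SQLite uses || for string concatenation; + coerces text to numbers (yielding 0)

Fix: Use the || operator for string concatenation

Corrected query:
SELECT account || ': ' || kind AS label FROM transactions

Result:
label            
-----------------
ACC-106: refund  
ACC-103: refund  
ACC-104: payment 
ACC-102: interest
ACC-104: refund  
ACC-102: payment 
ACC-106: refund  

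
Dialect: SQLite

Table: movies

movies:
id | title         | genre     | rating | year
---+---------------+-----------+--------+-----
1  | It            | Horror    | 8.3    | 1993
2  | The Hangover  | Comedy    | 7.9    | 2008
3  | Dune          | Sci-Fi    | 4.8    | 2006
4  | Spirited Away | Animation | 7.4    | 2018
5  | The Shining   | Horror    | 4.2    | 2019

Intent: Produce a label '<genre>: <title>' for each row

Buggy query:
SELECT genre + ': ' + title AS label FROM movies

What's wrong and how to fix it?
Bug: SQLite uses || for string concatenation; + coerces text to numbers (yielding 0)

Fix: Replace + with || to concatenate text

Corrected query:
SELECT genre || ': ' || title AS label FROM movies

Result:
label                   
------------------------
Horror: It              
Comedy: The Hangover    
Sci-Fi: Dune            
Animation: Spirited Away
Horror: The Shining     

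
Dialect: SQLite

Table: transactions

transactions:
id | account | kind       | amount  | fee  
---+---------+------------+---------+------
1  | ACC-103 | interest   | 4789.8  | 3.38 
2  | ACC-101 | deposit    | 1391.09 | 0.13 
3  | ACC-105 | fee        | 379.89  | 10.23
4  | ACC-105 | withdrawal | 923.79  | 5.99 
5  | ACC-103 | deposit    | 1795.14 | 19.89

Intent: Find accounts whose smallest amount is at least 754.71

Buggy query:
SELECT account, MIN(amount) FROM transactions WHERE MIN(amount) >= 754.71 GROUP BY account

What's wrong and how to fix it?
Bug: MIN() in WHERE is a misuse of aggregate

Fix: Use HAVING for the per-group MIN condition

Corrected query:
SELECT account, MIN(amount) FROM transactions GROUP BY account HAVING MIN(amount) >= 754.71

Result:
account | MIN(amount)
--------+------------
ACC-101 | 1391.09    
ACC-103 | 1795.14    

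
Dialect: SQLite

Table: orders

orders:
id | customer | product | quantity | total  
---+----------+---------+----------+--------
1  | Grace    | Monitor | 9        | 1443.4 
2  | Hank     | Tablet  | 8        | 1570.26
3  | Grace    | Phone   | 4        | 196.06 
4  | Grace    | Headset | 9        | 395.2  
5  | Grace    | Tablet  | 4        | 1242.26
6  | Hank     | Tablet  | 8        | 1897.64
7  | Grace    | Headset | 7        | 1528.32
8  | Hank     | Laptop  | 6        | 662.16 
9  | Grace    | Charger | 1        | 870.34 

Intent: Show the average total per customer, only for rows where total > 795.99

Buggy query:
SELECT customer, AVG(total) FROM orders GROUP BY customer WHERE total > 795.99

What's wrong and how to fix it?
Bug: Row-level WHERE must come before GROUP BY in the clause order

Fix: Move the WHERE clause before GROUP BY

Corrected query:
SELECT customer, AVG(total) FROM orders WHERE total > 795.99 GROUP BY customer

Result:
customer | AVG(total)
---------+-----------
Grace    | 1271.08   
Hank     | 1733.95   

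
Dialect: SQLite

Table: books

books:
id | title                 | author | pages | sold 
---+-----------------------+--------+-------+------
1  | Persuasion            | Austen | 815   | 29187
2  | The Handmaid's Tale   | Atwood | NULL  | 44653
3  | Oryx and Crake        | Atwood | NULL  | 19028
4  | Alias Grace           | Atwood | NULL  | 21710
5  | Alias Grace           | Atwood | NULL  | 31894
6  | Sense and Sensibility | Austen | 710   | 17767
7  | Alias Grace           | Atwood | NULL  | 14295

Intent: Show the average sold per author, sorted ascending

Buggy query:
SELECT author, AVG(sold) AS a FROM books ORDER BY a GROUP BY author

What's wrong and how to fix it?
Bug: ORDER BY appears before GROUP BY; SQL clause order requires GROUP BY first

Fix: Reorder: SELECT … FROM … GROUP BY … ORDER BY …

Corrected query:
SELECT author, AVG(sold) AS a FROM books GROUP BY author ORDER BY a

Result:
author | a    
-------+------
Austen | 23477
Atwood | 26316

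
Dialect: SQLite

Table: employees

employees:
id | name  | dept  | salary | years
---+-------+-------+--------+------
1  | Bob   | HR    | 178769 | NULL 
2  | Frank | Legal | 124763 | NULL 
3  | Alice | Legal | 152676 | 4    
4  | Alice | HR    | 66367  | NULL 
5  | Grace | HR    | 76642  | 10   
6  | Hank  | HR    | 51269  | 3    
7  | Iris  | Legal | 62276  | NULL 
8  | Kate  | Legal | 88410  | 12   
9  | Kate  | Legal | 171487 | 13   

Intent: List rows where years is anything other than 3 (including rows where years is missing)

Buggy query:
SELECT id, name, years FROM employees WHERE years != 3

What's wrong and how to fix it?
Bug: 'years != 3' is unknown when years is NULL, so NULL rows are silently excluded

Fix: Add an explicit OR years IS NULL to include the missing-value rows

Corrected query:
SELECT id, name, years FROM employees WHERE years != 3 OR years IS NULL

Result:
id | name  | years
---+-------+------
1  | Bob   | NULL 
2  | Frank | NULL 
3  | Alice | 4    
4  | Alice | NULL 
5  | Grace | 10   
7  | Iris  | NULL 
8  | Kate  | 12   
9  | Kate  | 13   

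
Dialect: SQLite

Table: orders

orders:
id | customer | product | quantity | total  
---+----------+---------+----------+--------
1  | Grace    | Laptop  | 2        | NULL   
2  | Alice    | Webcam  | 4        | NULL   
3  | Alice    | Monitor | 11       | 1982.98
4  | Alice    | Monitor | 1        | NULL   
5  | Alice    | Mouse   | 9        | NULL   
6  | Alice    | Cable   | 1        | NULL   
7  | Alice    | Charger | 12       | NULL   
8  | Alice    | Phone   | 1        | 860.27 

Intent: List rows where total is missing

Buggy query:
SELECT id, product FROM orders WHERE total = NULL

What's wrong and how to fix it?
Bug: Comparing to NULL with '=' never matches; NULL = NULL is unknown, not true

Fix: Replace '= NULL' with 'IS NULL'

Corrected query:
SELECT id, product FROM orders WHERE total IS NULL

Result:
id | product
---+--------
1  | Laptop 
2  | Webcam 
4  | Monitor
5  | Mouse  
6  | Cable  
7  | Charger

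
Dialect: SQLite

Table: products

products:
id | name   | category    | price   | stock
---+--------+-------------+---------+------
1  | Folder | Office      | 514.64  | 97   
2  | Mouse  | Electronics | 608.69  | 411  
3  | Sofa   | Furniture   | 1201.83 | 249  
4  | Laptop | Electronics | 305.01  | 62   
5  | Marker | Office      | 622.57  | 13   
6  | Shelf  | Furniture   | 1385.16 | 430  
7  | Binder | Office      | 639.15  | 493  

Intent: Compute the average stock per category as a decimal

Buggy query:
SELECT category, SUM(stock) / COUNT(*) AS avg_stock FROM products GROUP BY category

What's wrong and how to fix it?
Bug: SUM(stock) and COUNT(*) are both integers; the division truncates the fractional part

Fix: Multiply by 1.0 (or CAST to REAL) to force floating-point division

Corrected query:
SELECT category, SUM(stock) * 1.0 / COUNT(*) AS avg_stock FROM products GROUP BY category

Result:
category    | avg_stock
------------+----------
Electronics | 236.5    
Furniture   | 339.5    
Office      | 201      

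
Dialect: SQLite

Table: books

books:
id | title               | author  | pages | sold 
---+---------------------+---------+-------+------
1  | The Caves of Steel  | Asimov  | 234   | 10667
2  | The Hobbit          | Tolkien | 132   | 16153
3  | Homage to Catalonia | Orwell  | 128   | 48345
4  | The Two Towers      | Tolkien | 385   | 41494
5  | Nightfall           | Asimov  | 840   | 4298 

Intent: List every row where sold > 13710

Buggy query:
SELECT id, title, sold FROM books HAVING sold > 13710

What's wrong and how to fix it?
Bug: This is a non-aggregate query (no GROUP BY, no aggregates), so in SQLite the HAVING clause is invalid here; a row-level condition belongs in WHERE

Fix: Replace HAVING with WHERE since the condition applies to individual rows

Corrected query:
SELECT id, title, sold FROM books WHERE sold > 13710

Result:
id | title               | sold 
---+---------------------+------
2  | The Hobbit          | 16153
3  | Homage to Catalonia | 48345
4  | The Two Towers      | 41494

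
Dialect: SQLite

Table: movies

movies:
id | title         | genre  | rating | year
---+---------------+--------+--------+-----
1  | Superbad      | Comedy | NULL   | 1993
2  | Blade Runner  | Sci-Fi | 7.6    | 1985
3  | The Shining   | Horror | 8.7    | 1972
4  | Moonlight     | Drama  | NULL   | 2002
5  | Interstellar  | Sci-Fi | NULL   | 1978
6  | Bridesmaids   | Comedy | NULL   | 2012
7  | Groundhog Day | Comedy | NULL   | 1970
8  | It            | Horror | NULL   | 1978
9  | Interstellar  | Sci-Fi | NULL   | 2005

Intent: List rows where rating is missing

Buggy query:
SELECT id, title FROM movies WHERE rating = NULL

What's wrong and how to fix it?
Bug: Comparing to NULL with '=' never matches; NULL = NULL is unknown, not true

Fix: Replace '= NULL' with 'IS NULL'

Corrected query:
SELECT id, title FROM movies WHERE rating IS NULL

Result:
id | title        
---+--------------
1  | Superbad     
4  | Moonlight    
5  | Interstellar 
6  | Bridesmaids  
7  | Groundhog Day
8  | It           
9  | Interstellar 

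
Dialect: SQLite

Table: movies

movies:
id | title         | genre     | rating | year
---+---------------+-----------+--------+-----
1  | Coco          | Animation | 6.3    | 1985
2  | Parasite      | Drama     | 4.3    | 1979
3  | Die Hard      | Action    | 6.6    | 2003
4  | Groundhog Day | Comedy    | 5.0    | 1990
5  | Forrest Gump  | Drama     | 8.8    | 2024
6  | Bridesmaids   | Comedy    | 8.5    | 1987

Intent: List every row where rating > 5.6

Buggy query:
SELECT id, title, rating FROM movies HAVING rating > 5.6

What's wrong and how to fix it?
Bug: HAVING filters the output of aggregation, but this query has no GROUP BY and no aggregate functions, so SQLite rejects it (HAVING clause on a non-aggregate query); the condition here is per row

Fix: Use WHERE for row-level filtering

Corrected query:
SELECT id, title, rating FROM movies WHERE rating > 5.6

Result:
id | title        | rating
---+--------------+-------
1  | Coco         | 6.3   
3  | Die Hard     | 6.6   
5  | Forrest Gump | 8.8   
6  | Bridesmaids  | 8.5   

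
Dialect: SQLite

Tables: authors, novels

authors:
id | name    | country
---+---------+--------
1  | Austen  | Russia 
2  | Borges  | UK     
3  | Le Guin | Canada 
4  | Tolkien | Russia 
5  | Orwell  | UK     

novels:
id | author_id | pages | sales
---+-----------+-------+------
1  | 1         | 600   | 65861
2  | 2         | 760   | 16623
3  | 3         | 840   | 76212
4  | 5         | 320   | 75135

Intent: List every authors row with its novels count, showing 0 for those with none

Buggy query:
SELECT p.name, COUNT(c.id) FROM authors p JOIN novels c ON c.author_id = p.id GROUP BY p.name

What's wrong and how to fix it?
Bug: INNER JOIN drops authors rows that have no matching novels rows

Fix: Switch to LEFT JOIN to retain unmatched parent rows

Corrected query:
SELECT p.name, COUNT(c.id) FROM authors p LEFT JOIN novels c ON c.author_id = p.id GROUP BY p.name

Result:
name    | COUNT(c.id)
--------+------------
Austen  | 1          
Borges  | 1          
Le Guin | 1          
Orwell  | 1          
Tolkien | 0          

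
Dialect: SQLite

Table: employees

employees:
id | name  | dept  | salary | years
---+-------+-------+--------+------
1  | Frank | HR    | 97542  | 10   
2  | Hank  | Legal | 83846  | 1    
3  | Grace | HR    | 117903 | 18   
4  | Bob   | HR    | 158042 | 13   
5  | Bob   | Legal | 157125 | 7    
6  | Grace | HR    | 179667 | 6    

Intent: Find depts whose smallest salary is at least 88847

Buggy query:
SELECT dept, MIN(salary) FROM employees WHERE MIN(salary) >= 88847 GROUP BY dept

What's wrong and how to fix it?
Bug: MIN() in WHERE is a misuse of aggregate

Fix: Use HAVING for the per-group MIN condition

Corrected query:
SELECT dept, MIN(salary) FROM employees GROUP BY dept HAVING MIN(salary) >= 88847

Result:
dept | MIN(salary)
-----+------------
HR   | 97542      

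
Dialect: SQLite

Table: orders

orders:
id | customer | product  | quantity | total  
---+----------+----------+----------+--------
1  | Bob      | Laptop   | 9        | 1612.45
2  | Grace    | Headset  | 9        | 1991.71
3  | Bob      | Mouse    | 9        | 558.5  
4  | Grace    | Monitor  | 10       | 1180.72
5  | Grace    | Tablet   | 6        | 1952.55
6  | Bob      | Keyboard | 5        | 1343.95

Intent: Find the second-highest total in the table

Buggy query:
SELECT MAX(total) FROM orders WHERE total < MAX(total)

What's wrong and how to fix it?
Bug: MAX(total) on the right of the comparison is an aggregate-in-WHERE error

Fix: Compute the overall MAX in a subquery, then take MAX of rows below it

Corrected query:
SELECT MAX(total) FROM orders WHERE total < (SELECT MAX(total) FROM orders)

Result:
MAX(total)
----------
1952.55   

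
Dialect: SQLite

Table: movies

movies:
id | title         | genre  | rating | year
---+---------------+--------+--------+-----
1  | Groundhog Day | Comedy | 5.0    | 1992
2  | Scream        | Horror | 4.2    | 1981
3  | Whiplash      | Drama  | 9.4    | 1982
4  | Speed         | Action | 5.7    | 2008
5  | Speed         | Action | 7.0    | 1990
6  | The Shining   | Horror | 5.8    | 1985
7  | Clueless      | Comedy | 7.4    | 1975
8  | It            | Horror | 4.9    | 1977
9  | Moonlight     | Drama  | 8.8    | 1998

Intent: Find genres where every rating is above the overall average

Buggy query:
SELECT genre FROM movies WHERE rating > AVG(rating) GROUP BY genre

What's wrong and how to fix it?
Bug: AVG() is an aggregate; it can't sit directly in WHERE

Fix: Compute the overall average in a scalar subquery and compare each group's MIN against it in HAVING

Corrected query:
SELECT genre FROM movies GROUP BY genre HAVING MIN(rating) > (SELECT AVG(rating) FROM movies)

Result:
genre
-----
Drama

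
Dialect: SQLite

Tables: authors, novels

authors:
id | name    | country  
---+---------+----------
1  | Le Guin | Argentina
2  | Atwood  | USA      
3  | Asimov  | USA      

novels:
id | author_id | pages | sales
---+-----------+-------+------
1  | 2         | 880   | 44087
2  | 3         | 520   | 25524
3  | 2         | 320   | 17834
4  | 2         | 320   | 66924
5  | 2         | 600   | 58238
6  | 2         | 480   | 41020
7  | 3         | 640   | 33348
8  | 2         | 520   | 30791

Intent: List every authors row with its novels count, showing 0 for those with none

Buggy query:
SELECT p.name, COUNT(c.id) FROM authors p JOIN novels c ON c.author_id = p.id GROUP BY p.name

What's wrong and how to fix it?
Bug: An inner join excludes parents with zero children

Fix: Use LEFT JOIN so parents without children still appear (COUNT(c.id) gives 0)

Corrected query:
SELECT p.name, COUNT(c.id) FROM authors p LEFT JOIN novels c ON c.author_id = p.id GROUP BY p.name

Result:
name    | COUNT(c.id)
--------+------------
Asimov  | 2          
Atwood  | 6          
Le Guin | 0          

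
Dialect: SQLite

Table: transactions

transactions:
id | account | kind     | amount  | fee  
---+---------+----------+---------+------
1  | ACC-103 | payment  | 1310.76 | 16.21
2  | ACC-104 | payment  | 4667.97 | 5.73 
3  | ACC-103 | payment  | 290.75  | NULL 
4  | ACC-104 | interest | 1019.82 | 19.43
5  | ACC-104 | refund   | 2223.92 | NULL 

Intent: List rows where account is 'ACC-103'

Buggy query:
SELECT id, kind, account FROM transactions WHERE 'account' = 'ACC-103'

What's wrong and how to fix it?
Bug: Single quotes denote string literals in SQL; the column name is being compared as a constant string

Fix: Reference the column as account without single quotes

Corrected query:
SELECT id, kind, account FROM transactions WHERE account = 'ACC-103'

Result:
id | kind    | account
---+---------+--------
1  | payment | ACC-103
3  | payment | ACC-103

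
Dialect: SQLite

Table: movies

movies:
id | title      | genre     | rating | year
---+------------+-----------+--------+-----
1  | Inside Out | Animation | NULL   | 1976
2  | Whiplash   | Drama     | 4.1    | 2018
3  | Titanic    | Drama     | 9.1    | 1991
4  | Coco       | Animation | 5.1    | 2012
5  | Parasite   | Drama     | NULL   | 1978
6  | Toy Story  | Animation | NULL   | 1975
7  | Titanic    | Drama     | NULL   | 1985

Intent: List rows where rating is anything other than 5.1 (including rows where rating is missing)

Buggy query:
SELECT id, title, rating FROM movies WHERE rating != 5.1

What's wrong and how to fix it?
Bug: Inequality against NULL is unknown, not true; rows with NULL are dropped

Fix: Add an explicit OR rating IS NULL to include the missing-value rows

Corrected query:
SELECT id, title, rating FROM movies WHERE rating != 5.1 OR rating IS NULL

Result:
id | title      | rating
---+------------+-------
1  | Inside Out | NULL  
2  | Whiplash   | 4.1   
3  | Titanic    | 9.1   
5  | Parasite   | NULL  
6  | Toy Story  | NULL  
7  | Titanic    | NULL  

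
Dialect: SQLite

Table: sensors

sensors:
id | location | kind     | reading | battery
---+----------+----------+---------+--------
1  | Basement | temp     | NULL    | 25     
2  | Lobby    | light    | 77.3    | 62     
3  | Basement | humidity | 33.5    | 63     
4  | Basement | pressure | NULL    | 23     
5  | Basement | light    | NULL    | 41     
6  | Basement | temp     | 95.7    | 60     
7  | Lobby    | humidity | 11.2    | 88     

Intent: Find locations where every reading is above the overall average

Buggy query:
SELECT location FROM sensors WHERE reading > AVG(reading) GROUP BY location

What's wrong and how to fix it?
Bug: AVG() is an aggregate; it can't sit directly in WHERE

Fix: Compute the overall average in a scalar subquery and compare each group's MIN against it in HAVING

Corrected query:
SELECT location FROM sensors GROUP BY location HAVING MIN(reading) > (SELECT AVG(reading) FROM sensors)

Result:
(no rows)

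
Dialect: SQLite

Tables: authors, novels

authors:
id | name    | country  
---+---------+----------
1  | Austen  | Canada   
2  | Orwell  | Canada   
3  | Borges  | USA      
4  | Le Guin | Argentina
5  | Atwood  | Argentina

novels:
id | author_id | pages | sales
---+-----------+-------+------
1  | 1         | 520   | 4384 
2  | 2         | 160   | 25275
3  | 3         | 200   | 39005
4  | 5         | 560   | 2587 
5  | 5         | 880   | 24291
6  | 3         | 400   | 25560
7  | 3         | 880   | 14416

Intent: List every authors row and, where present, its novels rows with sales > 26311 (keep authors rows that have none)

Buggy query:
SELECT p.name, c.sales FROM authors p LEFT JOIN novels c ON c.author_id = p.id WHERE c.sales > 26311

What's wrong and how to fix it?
Bug: A WHERE condition on the right-hand table after LEFT JOIN drops unmatched parents

Fix: Move the right-table condition into the ON clause so unmatched parents are kept

Corrected query:
SELECT p.name, c.sales FROM authors p LEFT JOIN novels c ON c.author_id = p.id AND c.sales > 26311

Result:
name    | sales
--------+------
Austen  | NULL 
Orwell  | NULL 
Borges  | 39005
Le Guin | NULL 
Atwood  | NULL 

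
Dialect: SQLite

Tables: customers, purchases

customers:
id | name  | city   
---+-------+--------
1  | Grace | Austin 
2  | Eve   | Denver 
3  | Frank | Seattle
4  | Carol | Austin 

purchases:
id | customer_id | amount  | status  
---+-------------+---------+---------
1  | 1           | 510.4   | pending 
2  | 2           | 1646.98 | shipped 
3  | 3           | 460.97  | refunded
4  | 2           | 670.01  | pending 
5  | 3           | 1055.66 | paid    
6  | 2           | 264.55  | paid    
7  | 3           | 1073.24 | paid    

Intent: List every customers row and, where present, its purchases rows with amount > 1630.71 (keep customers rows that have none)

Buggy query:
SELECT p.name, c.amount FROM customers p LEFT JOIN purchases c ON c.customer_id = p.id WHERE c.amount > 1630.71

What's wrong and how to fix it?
Bug: A WHERE condition on the right-hand table after LEFT JOIN drops unmatched parents

Fix: Move the right-table condition into the ON clause so unmatched parents are kept

Corrected query:
SELECT p.name, c.amount FROM customers p LEFT JOIN purchases c ON c.customer_id = p.id AND c.amount > 1630.71

Result:
name  | amount 
------+--------
Grace | NULL   
Eve   | 1646.98
Frank | NULL   
Carol | NULL   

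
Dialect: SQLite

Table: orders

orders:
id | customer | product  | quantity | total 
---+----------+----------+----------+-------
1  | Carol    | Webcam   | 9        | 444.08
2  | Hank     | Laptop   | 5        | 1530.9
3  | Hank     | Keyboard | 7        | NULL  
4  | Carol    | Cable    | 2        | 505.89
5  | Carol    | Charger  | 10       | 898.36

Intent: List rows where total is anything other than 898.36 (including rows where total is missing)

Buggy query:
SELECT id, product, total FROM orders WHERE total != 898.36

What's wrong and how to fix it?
Bug: 'total != 898.36' is unknown when total is NULL, so NULL rows are silently excluded

Fix: Handle NULL separately with IS NULL alongside the inequality

Corrected query:
SELECT id, product, total FROM orders WHERE total != 898.36 OR total IS NULL

Result:
id | product  | total 
---+----------+-------
1  | Webcam   | 444.08
2  | Laptop   | 1530.9
3  | Keyboard | NULL  
4  | Cable    | 505.89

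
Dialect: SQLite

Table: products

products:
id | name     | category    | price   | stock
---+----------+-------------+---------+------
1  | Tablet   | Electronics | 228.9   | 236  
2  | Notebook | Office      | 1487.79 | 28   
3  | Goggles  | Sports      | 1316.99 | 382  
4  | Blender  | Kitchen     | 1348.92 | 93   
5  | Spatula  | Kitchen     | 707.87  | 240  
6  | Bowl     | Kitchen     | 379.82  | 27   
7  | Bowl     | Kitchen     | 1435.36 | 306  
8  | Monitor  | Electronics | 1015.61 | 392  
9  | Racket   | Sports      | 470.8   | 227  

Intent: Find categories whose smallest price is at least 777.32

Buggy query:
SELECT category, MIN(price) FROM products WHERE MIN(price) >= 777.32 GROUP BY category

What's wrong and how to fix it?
Bug: MIN() in WHERE is a misuse of aggregate

Fix: Replace WHERE with HAVING after the GROUP BY

Corrected query:
SELECT category, MIN(price) FROM products GROUP BY category HAVING MIN(price) >= 777.32

Result:
category | MIN(price)
---------+-----------
Office   | 1487.79   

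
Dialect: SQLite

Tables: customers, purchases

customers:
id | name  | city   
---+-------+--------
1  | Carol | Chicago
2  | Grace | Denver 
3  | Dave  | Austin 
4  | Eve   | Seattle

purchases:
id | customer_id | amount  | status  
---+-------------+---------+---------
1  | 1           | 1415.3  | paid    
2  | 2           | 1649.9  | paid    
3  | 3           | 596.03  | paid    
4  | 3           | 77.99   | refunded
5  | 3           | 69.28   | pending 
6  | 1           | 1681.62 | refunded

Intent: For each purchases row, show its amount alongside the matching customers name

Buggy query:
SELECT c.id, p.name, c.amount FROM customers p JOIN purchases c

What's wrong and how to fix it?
Bug: JOIN with no ON clause produces a cartesian product; every purchases row pairs with every customers row

Fix: Specify the join condition linking the foreign key to the parent id

Corrected query:
SELECT c.id, p.name, c.amount FROM customers p JOIN purchases c ON c.customer_id = p.id

Result:
id | name  | amount 
---+-------+--------
1  | Carol | 1415.3 
2  | Grace | 1649.9 
3  | Dave  | 596.03 
4  | Dave  | 77.99  
5  | Dave  | 69.28  
6  | Carol | 1681.62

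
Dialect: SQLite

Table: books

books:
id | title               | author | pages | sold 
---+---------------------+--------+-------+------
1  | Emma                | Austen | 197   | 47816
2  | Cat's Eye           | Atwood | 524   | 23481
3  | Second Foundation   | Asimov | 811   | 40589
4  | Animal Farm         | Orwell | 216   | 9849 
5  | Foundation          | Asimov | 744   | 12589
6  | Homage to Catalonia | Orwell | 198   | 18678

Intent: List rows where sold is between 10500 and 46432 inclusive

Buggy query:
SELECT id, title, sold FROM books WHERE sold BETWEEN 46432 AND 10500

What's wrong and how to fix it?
Bug: BETWEEN expects the lower bound first; with 46432 AND 10500 the range is empty

Fix: Swap the bounds so the smaller value comes first

Corrected query:
SELECT id, title, sold FROM books WHERE sold BETWEEN 10500 AND 46432

Result:
id | title               | sold 
---+---------------------+------
2  | Cat's Eye           | 23481
3  | Second Foundation   | 40589
5  | Foundation          | 12589
6  | Homage to Catalonia | 18678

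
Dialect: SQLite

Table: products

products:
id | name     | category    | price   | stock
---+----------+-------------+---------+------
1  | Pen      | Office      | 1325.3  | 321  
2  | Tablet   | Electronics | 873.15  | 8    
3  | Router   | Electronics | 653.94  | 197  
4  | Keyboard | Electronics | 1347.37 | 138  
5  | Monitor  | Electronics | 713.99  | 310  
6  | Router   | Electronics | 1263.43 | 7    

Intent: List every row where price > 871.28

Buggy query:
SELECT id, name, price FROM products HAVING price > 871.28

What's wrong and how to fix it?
Bug: HAVING filters the output of aggregation, but this query has no GROUP BY and no aggregate functions, so SQLite rejects it (HAVING clause on a non-aggregate query); the condition here is per row

Fix: Use WHERE for row-level filtering

Corrected query:
SELECT id, name, price FROM products WHERE price > 871.28

Result:
id | name     | price  
---+----------+--------
1  | Pen      | 1325.3 
2  | Tablet   | 873.15 
4  | Keyboard | 1347.37
6  | Router   | 1263.43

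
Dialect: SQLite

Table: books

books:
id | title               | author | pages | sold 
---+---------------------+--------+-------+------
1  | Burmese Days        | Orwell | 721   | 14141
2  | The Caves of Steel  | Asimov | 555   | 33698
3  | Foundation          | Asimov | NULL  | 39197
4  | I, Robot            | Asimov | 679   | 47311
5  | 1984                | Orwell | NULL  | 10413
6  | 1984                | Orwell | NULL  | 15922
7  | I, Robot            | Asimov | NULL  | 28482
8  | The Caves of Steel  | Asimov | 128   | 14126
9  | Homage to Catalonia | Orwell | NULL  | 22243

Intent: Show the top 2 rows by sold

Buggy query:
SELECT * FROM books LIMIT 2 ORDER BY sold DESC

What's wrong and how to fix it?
Bug: ORDER BY cannot follow LIMIT; LIMIT is the final clause

Fix: Sort with ORDER BY, then apply LIMIT

Corrected query:
SELECT * FROM books ORDER BY sold DESC LIMIT 2

Result:
id | title      | author | pages | sold 
---+------------+--------+-------+------
4  | I, Robot   | Asimov | 679   | 47311
3  | Foundation | Asimov | NULL  | 39197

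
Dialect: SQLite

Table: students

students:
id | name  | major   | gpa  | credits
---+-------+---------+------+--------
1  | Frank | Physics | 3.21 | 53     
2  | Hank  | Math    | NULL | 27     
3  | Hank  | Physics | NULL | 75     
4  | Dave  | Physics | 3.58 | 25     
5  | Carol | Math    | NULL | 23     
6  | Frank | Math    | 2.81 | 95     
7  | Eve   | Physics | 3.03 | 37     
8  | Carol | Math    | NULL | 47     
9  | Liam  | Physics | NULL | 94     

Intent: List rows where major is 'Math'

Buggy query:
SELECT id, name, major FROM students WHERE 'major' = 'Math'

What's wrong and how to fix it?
Bug: 'major' in single quotes is a string literal, not the column; the comparison is literal-vs-literal and never true

Fix: Reference the column as major without single quotes

Corrected query:
SELECT id, name, major FROM students WHERE major = 'Math'

Result:
id | name  | major
---+-------+------
2  | Hank  | Math 
5  | Carol | Math 
6  | Frank | Math 
8  | Carol | Math 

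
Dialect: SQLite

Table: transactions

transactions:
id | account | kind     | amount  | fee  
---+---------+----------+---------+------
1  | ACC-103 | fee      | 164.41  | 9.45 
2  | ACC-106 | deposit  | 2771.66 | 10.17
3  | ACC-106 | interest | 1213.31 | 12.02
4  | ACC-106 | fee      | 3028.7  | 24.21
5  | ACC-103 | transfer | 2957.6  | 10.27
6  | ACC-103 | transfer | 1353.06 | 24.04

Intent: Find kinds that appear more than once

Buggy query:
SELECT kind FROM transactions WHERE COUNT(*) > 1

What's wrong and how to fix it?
Bug: WHERE can't reference COUNT(*); aggregates are computed after WHERE

Fix: GROUP BY kind, then filter groups with HAVING COUNT(*) > 1

Corrected query:
SELECT kind FROM transactions GROUP BY kind HAVING COUNT(*) > 1

Result:
kind    
--------
fee     
transfer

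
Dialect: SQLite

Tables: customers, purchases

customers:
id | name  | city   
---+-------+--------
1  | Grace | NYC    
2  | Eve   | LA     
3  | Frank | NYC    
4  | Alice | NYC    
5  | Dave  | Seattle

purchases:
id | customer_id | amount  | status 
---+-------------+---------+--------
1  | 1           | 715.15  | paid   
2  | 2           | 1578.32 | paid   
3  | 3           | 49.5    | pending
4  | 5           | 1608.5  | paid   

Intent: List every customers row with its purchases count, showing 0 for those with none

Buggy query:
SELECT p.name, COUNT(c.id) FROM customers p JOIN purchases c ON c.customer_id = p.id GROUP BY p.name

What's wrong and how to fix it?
Bug: An inner join excludes parents with zero children

Fix: Use LEFT JOIN so parents without children still appear (COUNT(c.id) gives 0)

Corrected query:
SELECT p.name, COUNT(c.id) FROM customers p LEFT JOIN purchases c ON c.customer_id = p.id GROUP BY p.name

Result:
name  | COUNT(c.id)
------+------------
Alice | 0          
Dave  | 1          
Eve   | 1          
Frank | 1          
Grace | 1          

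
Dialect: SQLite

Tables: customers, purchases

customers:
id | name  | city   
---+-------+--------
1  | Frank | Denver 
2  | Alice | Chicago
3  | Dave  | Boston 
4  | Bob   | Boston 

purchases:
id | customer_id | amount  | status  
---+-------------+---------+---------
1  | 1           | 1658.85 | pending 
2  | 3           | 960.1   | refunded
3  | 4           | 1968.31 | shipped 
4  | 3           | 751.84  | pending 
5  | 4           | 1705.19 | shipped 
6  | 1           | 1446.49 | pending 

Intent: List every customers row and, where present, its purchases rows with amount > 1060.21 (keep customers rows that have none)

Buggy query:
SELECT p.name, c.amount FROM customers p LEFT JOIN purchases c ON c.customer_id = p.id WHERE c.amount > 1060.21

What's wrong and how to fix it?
Bug: Filtering c.amount in WHERE discards the NULL rows produced by LEFT JOIN, turning it into an inner join

Fix: Put 'c.amount > 1060.21' in the JOIN's ON clause instead of WHERE

Corrected query:
SELECT p.name, c.amount FROM customers p LEFT JOIN purchases c ON c.customer_id = p.id AND c.amount > 1060.21

Result:
name  | amount 
------+--------
Frank | 1446.49
Frank | 1658.85
Alice | NULL   
Dave  | NULL   
Bob   | 1705.19
Bob   | 1968.31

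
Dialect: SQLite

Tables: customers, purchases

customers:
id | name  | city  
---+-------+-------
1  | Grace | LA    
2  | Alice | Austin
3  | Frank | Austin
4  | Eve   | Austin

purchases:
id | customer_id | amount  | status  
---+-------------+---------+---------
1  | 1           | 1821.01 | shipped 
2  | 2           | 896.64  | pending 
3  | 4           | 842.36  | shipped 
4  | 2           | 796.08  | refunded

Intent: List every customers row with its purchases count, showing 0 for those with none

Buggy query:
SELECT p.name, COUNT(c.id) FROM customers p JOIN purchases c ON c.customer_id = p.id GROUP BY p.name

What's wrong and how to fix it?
Bug: INNER JOIN drops customers rows that have no matching purchases rows

Fix: Switch to LEFT JOIN to retain unmatched parent rows

Corrected query:
SELECT p.name, COUNT(c.id) FROM customers p LEFT JOIN purchases c ON c.customer_id = p.id GROUP BY p.name

Result:
name  | COUNT(c.id)
------+------------
Alice | 2          
Eve   | 1          
Frank | 0          
Grace | 1          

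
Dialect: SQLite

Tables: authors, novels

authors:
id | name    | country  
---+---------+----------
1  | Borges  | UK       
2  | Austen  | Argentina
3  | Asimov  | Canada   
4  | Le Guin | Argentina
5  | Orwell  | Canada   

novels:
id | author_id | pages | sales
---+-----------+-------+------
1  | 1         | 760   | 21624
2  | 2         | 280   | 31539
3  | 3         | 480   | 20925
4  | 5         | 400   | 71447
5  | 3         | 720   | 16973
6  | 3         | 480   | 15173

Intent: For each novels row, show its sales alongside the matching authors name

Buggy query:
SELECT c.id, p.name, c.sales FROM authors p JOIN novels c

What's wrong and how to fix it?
Bug: JOIN with no ON clause produces a cartesian product; every novels row pairs with every authors row

Fix: Specify the join condition linking the foreign key to the parent id

Corrected query:
SELECT c.id, p.name, c.sales FROM authors p JOIN novels c ON c.author_id = p.id

Result:
id | name   | sales
---+--------+------
1  | Borges | 21624
2  | Austen | 31539
3  | Asimov | 20925
4  | Orwell | 71447
5  | Asimov | 16973
6  | Asimov | 15173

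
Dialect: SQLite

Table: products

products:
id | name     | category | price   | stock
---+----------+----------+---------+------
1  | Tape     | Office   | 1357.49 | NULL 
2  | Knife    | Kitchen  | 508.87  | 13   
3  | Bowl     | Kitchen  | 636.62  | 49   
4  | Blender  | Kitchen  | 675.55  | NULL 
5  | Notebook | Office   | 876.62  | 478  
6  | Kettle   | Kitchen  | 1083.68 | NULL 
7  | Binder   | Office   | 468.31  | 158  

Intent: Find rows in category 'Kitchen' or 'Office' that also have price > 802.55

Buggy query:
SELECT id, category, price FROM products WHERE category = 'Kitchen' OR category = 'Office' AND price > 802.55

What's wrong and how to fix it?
Bug: AND binds tighter than OR, so this parses as category = 'Kitchen' OR (category = 'Office' AND price > 802.55)

Fix: Group the OR with parentheses (or use IN), then AND the threshold

Corrected query:
SELECT id, category, price FROM products WHERE (category = 'Kitchen' OR category = 'Office') AND price > 802.55

Result:
id | category | price  
---+----------+--------
1  | Office   | 1357.49
5  | Office   | 876.62 
6  | Kitchen  | 1083.68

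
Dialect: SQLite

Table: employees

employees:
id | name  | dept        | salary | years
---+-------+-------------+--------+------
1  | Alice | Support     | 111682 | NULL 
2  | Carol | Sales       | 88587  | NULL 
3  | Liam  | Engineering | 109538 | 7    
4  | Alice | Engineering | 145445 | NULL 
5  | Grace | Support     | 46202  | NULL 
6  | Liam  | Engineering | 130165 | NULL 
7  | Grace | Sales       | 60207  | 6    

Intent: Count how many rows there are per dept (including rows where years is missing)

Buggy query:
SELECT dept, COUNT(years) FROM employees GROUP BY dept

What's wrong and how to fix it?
Bug: COUNT(years) skips NULLs, so groups with missing years are undercounted

Fix: Replace COUNT(years) with COUNT(*)

Corrected query:
SELECT dept, COUNT(*) FROM employees GROUP BY dept

Result:
dept        | COUNT(*)
------------+---------
Engineering | 3       
Sales       | 2       
Support     | 2       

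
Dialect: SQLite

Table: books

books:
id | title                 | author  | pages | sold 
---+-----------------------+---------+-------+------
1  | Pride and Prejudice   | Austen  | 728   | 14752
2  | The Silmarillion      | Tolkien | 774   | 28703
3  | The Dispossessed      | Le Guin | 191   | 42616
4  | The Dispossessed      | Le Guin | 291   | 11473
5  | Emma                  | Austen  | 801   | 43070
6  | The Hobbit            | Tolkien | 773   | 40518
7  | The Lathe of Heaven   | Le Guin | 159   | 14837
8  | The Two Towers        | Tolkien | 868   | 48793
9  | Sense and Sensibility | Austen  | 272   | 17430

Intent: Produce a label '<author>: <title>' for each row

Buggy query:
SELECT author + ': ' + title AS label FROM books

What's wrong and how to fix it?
Bug: '+' is numeric addition; on text columns SQLite converts them to 0 instead of concatenating

Fix: Replace + with || to concatenate text

Corrected query:
SELECT author || ': ' || title AS label FROM books

Result:
label                        
-----------------------------
Austen: Pride and Prejudice  
Tolkien: The Silmarillion    
Le Guin: The Dispossessed    
Le Guin: The Dispossessed    
Austen: Emma                 
Tolkien: The Hobbit          
Le Guin: The Lathe of Heaven 
Tolkien: The Two Towers      
Austen: Sense and Sensibility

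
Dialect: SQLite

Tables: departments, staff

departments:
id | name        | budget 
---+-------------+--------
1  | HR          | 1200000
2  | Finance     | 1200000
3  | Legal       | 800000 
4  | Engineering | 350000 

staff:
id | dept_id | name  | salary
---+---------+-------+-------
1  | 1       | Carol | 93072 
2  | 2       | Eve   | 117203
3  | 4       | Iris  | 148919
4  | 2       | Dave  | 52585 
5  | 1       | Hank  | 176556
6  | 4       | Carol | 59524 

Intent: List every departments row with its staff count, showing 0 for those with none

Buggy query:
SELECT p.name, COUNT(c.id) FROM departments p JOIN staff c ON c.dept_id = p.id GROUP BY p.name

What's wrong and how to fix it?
Bug: INNER JOIN drops departments rows that have no matching staff rows

Fix: Use LEFT JOIN so parents without children still appear (COUNT(c.id) gives 0)

Corrected query:
SELECT p.name, COUNT(c.id) FROM departments p LEFT JOIN staff c ON c.dept_id = p.id GROUP BY p.name

Result:
name        | COUNT(c.id)
------------+------------
Engineering | 2          
Finance     | 2          
HR          | 2          
Legal       | 0          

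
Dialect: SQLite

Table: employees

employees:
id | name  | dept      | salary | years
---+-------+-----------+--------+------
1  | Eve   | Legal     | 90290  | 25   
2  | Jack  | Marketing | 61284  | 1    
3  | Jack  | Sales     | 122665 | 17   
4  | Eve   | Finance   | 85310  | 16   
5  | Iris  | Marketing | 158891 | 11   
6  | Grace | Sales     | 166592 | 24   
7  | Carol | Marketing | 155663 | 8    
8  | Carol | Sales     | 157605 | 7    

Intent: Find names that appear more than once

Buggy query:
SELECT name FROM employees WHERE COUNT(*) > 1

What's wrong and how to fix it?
Bug: COUNT(*) is an aggregate and cannot be used in WHERE

Fix: GROUP BY name, then filter groups with HAVING COUNT(*) > 1

Corrected query:
SELECT name FROM employees GROUP BY name HAVING COUNT(*) > 1

Result:
name 
-----
Carol
Eve  
Jack 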